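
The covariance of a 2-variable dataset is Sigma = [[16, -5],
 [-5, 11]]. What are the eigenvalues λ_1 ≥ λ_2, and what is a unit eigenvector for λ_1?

Step 1 — characteristic polynomial of 2×2 Sigma:
  det(Sigma - λI) = λ² - trace · λ + det = 0.
  trace = 16 + 11 = 27, det = 16·11 - (-5)² = 151.
Step 2 — discriminant:
  Δ = trace² - 4·det = 729 - 604 = 125.
Step 3 — eigenvalues:
  λ = (trace ± √Δ)/2 = (27 ± 11.1803)/2,
  λ_1 = 19.0902,  λ_2 = 7.9098.

Step 4 — unit eigenvector for λ_1: solve (Sigma - λ_1 I)v = 0. First row:
  (16 - 19.0902)·v_x + (-5)·v_y = 0, i.e. (-3.0902)·v_x + (-5)·v_y = 0,
  so v ∝ (b, λ_1 - a) = (-5, 3.0902); multiply by -1 so the first entry is positive: u = (5, -3.0902).
  ||u|| = √((5)² + (-3.0902)²) = √(34.5492) ≈ 5.8779,
  v_1 = u/||u|| ≈ (0.8507, -0.5257) (||v_1|| = 1).

λ_1 = 19.0902,  λ_2 = 7.9098;  v_1 ≈ (0.8507, -0.5257)


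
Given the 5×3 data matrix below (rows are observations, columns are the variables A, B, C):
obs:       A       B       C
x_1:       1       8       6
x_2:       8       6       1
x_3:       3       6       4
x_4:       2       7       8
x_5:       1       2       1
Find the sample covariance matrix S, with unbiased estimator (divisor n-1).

Step 1 — column means:
  mean(A) = (1 + 8 + 3 + 2 + 1) / 5 = 15/5 = 3
  mean(B) = (8 + 6 + 6 + 7 + 2) / 5 = 29/5 = 5.8
  mean(C) = (6 + 1 + 4 + 8 + 1) / 5 = 20/5 = 4

Step 2 — sample covariance S[i,j] = (1/(n-1)) · Σ_k (x_{k,i} - mean_i) · (x_{k,j} - mean_j), with n-1 = 4.
  S[A,A] = ((-2)·(-2) + (5)·(5) + (0)·(0) + (-1)·(-1) + (-2)·(-2)) / 4 = 34/4 = 8.5
  S[A,B] = ((-2)·(2.2) + (5)·(0.2) + (0)·(0.2) + (-1)·(1.2) + (-2)·(-3.8)) / 4 = 3/4 = 0.75
  S[A,C] = ((-2)·(2) + (5)·(-3) + (0)·(0) + (-1)·(4) + (-2)·(-3)) / 4 = -17/4 = -4.25
  S[B,B] = ((2.2)·(2.2) + (0.2)·(0.2) + (0.2)·(0.2) + (1.2)·(1.2) + (-3.8)·(-3.8)) / 4 = 20.8/4 = 5.2
  S[B,C] = ((2.2)·(2) + (0.2)·(-3) + (0.2)·(0) + (1.2)·(4) + (-3.8)·(-3)) / 4 = 20/4 = 5
  S[C,C] = ((2)·(2) + (-3)·(-3) + (0)·(0) + (4)·(4) + (-3)·(-3)) / 4 = 38/4 = 9.5

S is symmetric (S[j,i] = S[i,j]). Assembling:

S = [[8.5, 0.75, -4.25],
 [0.75, 5.2, 5],
 [-4.25, 5, 9.5]]


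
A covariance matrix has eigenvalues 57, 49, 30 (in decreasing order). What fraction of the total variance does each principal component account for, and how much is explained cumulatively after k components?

Step 1 — total variance = trace(Sigma) = Σ λ_i = 57 + 49 + 30 = 136.

Step 2 — fraction explained by component i = λ_i / Σ λ:
  PC1: 57/136 = 0.4191
  PC2: 49/136 = 0.3603
  PC3: 30/136 = 0.2206

Step 3 — cumulative fraction after k components = (λ_1 + ... + λ_k) / Σ λ:
  k = 1: 57/136 = 0.4191
  k = 2: (57 + 49)/136 = 106/136 = 0.7794
  k = 3: (57 + 49 + 30)/136 = 136/136 = 1

Summary (fraction, with percent):

explained: PC1 0.4191 (41.91%), PC2 0.3603 (36.03%), PC3 0.2206 (22.06%);  cumulative: 0.4191, 0.7794, 1


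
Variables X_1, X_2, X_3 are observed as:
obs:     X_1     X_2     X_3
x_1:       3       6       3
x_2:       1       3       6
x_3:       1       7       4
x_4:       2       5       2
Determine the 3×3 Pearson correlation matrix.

Step 1 — column means:
  mean(X_1) = (3 + 1 + 1 + 2) / 4 = 7/4 = 1.75
  mean(X_2) = (6 + 3 + 7 + 5) / 4 = 21/4 = 5.25
  mean(X_3) = (3 + 6 + 4 + 2) / 4 = 15/4 = 3.75

Step 2 — sample variances and covariances s[i,j] = (1/(n-1)) · Σ_k (x_{k,i} - mean_i) · (x_{k,j} - mean_j), with n-1 = 3:
  s[X_1,X_1] = ((1.25)·(1.25) + (-0.75)·(-0.75) + (-0.75)·(-0.75) + (0.25)·(0.25)) / 3 = 2.75/3 = 0.9167
  s[X_1,X_2] = ((1.25)·(0.75) + (-0.75)·(-2.25) + (-0.75)·(1.75) + (0.25)·(-0.25)) / 3 = 1.25/3 = 0.4167
  s[X_1,X_3] = ((1.25)·(-0.75) + (-0.75)·(2.25) + (-0.75)·(0.25) + (0.25)·(-1.75)) / 3 = -3.25/3 = -1.0833
  s[X_2,X_2] = ((0.75)·(0.75) + (-2.25)·(-2.25) + (1.75)·(1.75) + (-0.25)·(-0.25)) / 3 = 8.75/3 = 2.9167
  s[X_2,X_3] = ((0.75)·(-0.75) + (-2.25)·(2.25) + (1.75)·(0.25) + (-0.25)·(-1.75)) / 3 = -4.75/3 = -1.5833
  s[X_3,X_3] = ((-0.75)·(-0.75) + (2.25)·(2.25) + (0.25)·(0.25) + (-1.75)·(-1.75)) / 3 = 8.75/3 = 2.9167
  Sample standard deviations s_i = √(s[i,i]):
  s(X_1) = √(0.9167) = 0.9574
  s(X_2) = √(2.9167) = 1.7078
  s(X_3) = √(2.9167) = 1.7078

Step 3 — r_{ij} = s_{ij} / (s_i · s_j):
  r[X_1,X_1] = 1 (diagonal).
  r[X_1,X_2] = 0.4167 / (0.9574 · 1.7078) = 0.4167 / 1.6351 = 0.2548
  r[X_1,X_3] = -1.0833 / (0.9574 · 1.7078) = -1.0833 / 1.6351 = -0.6625
  r[X_2,X_2] = 1 (diagonal).
  r[X_2,X_3] = -1.5833 / (1.7078 · 1.7078) = -1.5833 / 2.9167 = -0.5429
  r[X_3,X_3] = 1 (diagonal).

R is symmetric with unit diagonal. Assembling:

R = [[1, 0.2548, -0.6625],
 [0.2548, 1, -0.5429],
 [-0.6625, -0.5429, 1]]


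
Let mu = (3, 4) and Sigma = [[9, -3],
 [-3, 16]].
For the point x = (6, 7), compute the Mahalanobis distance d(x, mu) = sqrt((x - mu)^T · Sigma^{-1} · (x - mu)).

Step 1 — centre the observation: (x - mu) = (3, 3).

Step 2 — invert Sigma. det(Sigma) = 9·16 - (-3)² = 135.
  Sigma^{-1} = (1/det) · [[d, -b], [-b, a]] = [[0.1185, 0.0222],
 [0.0222, 0.0667]].

Step 3 — form the quadratic (x - mu)^T · Sigma^{-1} · (x - mu):
  Sigma^{-1} · (x - mu) = (0.4222, 0.2667).
  (x - mu)^T · [Sigma^{-1} · (x - mu)] = (3)·(0.4222) + (3)·(0.2667) = 2.0667.

Step 4 — take square root: d = √(2.0667) ≈ 1.4376.

d(x, mu) = √(2.0667) ≈ 1.4376


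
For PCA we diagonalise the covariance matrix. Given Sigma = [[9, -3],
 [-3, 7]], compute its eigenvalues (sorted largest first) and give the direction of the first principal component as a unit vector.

Step 1 — characteristic polynomial of 2×2 Sigma:
  det(Sigma - λI) = λ² - trace · λ + det = 0.
  trace = 9 + 7 = 16, det = 9·7 - (-3)² = 54.
Step 2 — discriminant:
  Δ = trace² - 4·det = 256 - 216 = 40.
Step 3 — eigenvalues:
  λ = (trace ± √Δ)/2 = (16 ± 6.3246)/2,
  λ_1 = 11.1623,  λ_2 = 4.8377.

Step 4 — unit eigenvector for λ_1: solve (Sigma - λ_1 I)v = 0. First row:
  (9 - 11.1623)·v_x + (-3)·v_y = 0, i.e. (-2.1623)·v_x + (-3)·v_y = 0,
  so v ∝ (b, λ_1 - a) = (-3, 2.1623); multiply by -1 so the first entry is positive: u = (3, -2.1623).
  ||u|| = √((3)² + (-2.1623)²) = √(13.6754) ≈ 3.698,
  v_1 = u/||u|| ≈ (0.8112, -0.5847) (||v_1|| = 1).

λ_1 = 11.1623,  λ_2 = 4.8377;  v_1 ≈ (0.8112, -0.5847)


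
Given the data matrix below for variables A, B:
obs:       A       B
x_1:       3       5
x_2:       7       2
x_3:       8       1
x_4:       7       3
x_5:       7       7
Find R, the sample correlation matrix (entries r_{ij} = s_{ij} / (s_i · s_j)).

Step 1 — column means:
  mean(A) = (3 + 7 + 8 + 7 + 7) / 5 = 32/5 = 6.4
  mean(B) = (5 + 2 + 1 + 3 + 7) / 5 = 18/5 = 3.6

Step 2 — sample variances and covariances s[i,j] = (1/(n-1)) · Σ_k (x_{k,i} - mean_i) · (x_{k,j} - mean_j), with n-1 = 4:
  s[A,A] = ((-3.4)·(-3.4) + (0.6)·(0.6) + (1.6)·(1.6) + (0.6)·(0.6) + (0.6)·(0.6)) / 4 = 15.2/4 = 3.8
  s[A,B] = ((-3.4)·(1.4) + (0.6)·(-1.6) + (1.6)·(-2.6) + (0.6)·(-0.6) + (0.6)·(3.4)) / 4 = -8.2/4 = -2.05
  s[B,B] = ((1.4)·(1.4) + (-1.6)·(-1.6) + (-2.6)·(-2.6) + (-0.6)·(-0.6) + (3.4)·(3.4)) / 4 = 23.2/4 = 5.8
  Sample standard deviations s_i = √(s[i,i]):
  s(A) = √(3.8) = 1.9494
  s(B) = √(5.8) = 2.4083

Step 3 — r_{ij} = s_{ij} / (s_i · s_j):
  r[A,A] = 1 (diagonal).
  r[A,B] = -2.05 / (1.9494 · 2.4083) = -2.05 / 4.6947 = -0.4367
  r[B,B] = 1 (diagonal).

R is symmetric with unit diagonal. Assembling:

R = [[1, -0.4367],
 [-0.4367, 1]]


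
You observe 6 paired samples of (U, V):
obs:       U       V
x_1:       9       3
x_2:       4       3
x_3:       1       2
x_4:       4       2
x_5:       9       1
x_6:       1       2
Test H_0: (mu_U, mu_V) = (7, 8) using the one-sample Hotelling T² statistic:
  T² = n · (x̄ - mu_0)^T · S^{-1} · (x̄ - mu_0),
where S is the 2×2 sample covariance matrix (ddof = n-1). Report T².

Step 1 — sample mean vector:
  mean(U) = (9 + 4 + 1 + 4 + 9 + 1) / 6 = 28/6 = 4.6667
  mean(V) = (3 + 3 + 2 + 2 + 1 + 2) / 6 = 13/6 = 2.1667
  x̄ = (4.6667, 2.1667),  deviation x̄ - mu_0 = (4.6667, 2.1667) - (7, 8) = (-2.3333, -5.8333).

Step 2 — sample covariance matrix, S[i,j] = (1/(n-1)) · Σ_k (x_{k,i} - mean_i) · (x_{k,j} - mean_j), divisor n-1 = 5:
  S[U,U] = ((4.3333)·(4.3333) + (-0.6667)·(-0.6667) + (-3.6667)·(-3.6667) + (-0.6667)·(-0.6667) + (4.3333)·(4.3333) + (-3.6667)·(-3.6667)) / 5 = 65.3333/5 = 13.0667
  S[U,V] = ((4.3333)·(0.8333) + (-0.6667)·(0.8333) + (-3.6667)·(-0.1667) + (-0.6667)·(-0.1667) + (4.3333)·(-1.1667) + (-3.6667)·(-0.1667)) / 5 = -0.6667/5 = -0.1333
  S[V,V] = ((0.8333)·(0.8333) + (0.8333)·(0.8333) + (-0.1667)·(-0.1667) + (-0.1667)·(-0.1667) + (-1.1667)·(-1.1667) + (-0.1667)·(-0.1667)) / 5 = 2.8333/5 = 0.5667
  S = [[13.0667, -0.1333],
 [-0.1333, 0.5667]].

Step 3 — invert S. det(S) = 13.0667·0.5667 - (-0.1333)² = 7.3867.
  S^{-1} = (1/det) · [[d, -b], [-b, a]] = [[0.0767, 0.0181],
 [0.0181, 1.769]].

Step 4 — quadratic form (x̄ - mu_0)^T · S^{-1} · (x̄ - mu_0):
  S^{-1} · (x̄ - mu_0) = (-0.2843, -10.361),
  (x̄ - mu_0)^T · [...] = (-2.3333)·(-0.2843) + (-5.8333)·(-10.361) = 61.1026.

Step 5 — scale by n: T² = 6 · 61.1026 = 366.6155.

T² ≈ 366.6155


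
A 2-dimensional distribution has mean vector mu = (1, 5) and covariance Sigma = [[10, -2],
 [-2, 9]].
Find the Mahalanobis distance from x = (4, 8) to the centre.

Step 1 — centre the observation: (x - mu) = (3, 3).

Step 2 — invert Sigma. det(Sigma) = 10·9 - (-2)² = 86.
  Sigma^{-1} = (1/det) · [[d, -b], [-b, a]] = [[0.1047, 0.0233],
 [0.0233, 0.1163]].

Step 3 — form the quadratic (x - mu)^T · Sigma^{-1} · (x - mu):
  Sigma^{-1} · (x - mu) = (0.3837, 0.4186).
  (x - mu)^T · [Sigma^{-1} · (x - mu)] = (3)·(0.3837) + (3)·(0.4186) = 2.407.

Step 4 — take square root: d = √(2.407) ≈ 1.5514.

d(x, mu) = √(2.407) ≈ 1.5514


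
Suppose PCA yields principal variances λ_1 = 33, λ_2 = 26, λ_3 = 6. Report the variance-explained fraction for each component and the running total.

Step 1 — total variance = trace(Sigma) = Σ λ_i = 33 + 26 + 6 = 65.

Step 2 — fraction explained by component i = λ_i / Σ λ:
  PC1: 33/65 = 0.5077
  PC2: 26/65 = 0.4
  PC3: 6/65 = 0.0923

Step 3 — cumulative fraction after k components = (λ_1 + ... + λ_k) / Σ λ:
  k = 1: 33/65 = 0.5077
  k = 2: (33 + 26)/65 = 59/65 = 0.9077
  k = 3: (33 + 26 + 6)/65 = 65/65 = 1

Summary (fraction, with percent):

explained: PC1 0.5077 (50.77%), PC2 0.4 (40%), PC3 0.0923 (9.23%);  cumulative: 0.5077, 0.9077, 1


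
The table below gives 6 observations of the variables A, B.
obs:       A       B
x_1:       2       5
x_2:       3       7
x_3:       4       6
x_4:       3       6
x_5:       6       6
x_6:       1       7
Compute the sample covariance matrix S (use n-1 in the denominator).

Step 1 — column means:
  mean(A) = (2 + 3 + 4 + 3 + 6 + 1) / 6 = 19/6 = 3.1667
  mean(B) = (5 + 7 + 6 + 6 + 6 + 7) / 6 = 37/6 = 6.1667

Step 2 — sample covariance S[i,j] = (1/(n-1)) · Σ_k (x_{k,i} - mean_i) · (x_{k,j} - mean_j), with n-1 = 5.
  S[A,A] = ((-1.1667)·(-1.1667) + (-0.1667)·(-0.1667) + (0.8333)·(0.8333) + (-0.1667)·(-0.1667) + (2.8333)·(2.8333) + (-2.1667)·(-2.1667)) / 5 = 14.8333/5 = 2.9667
  S[A,B] = ((-1.1667)·(-1.1667) + (-0.1667)·(0.8333) + (0.8333)·(-0.1667) + (-0.1667)·(-0.1667) + (2.8333)·(-0.1667) + (-2.1667)·(0.8333)) / 5 = -1.1667/5 = -0.2333
  S[B,B] = ((-1.1667)·(-1.1667) + (0.8333)·(0.8333) + (-0.1667)·(-0.1667) + (-0.1667)·(-0.1667) + (-0.1667)·(-0.1667) + (0.8333)·(0.8333)) / 5 = 2.8333/5 = 0.5667

S is symmetric (S[j,i] = S[i,j]). Assembling:

S = [[2.9667, -0.2333],
 [-0.2333, 0.5667]]


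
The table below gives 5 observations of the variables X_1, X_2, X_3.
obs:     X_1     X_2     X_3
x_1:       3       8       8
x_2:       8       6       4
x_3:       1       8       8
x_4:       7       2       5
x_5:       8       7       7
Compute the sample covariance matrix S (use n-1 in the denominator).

Step 1 — column means:
  mean(X_1) = (3 + 8 + 1 + 7 + 8) / 5 = 27/5 = 5.4
  mean(X_2) = (8 + 6 + 8 + 2 + 7) / 5 = 31/5 = 6.2
  mean(X_3) = (8 + 4 + 8 + 5 + 7) / 5 = 32/5 = 6.4

Step 2 — sample covariance S[i,j] = (1/(n-1)) · Σ_k (x_{k,i} - mean_i) · (x_{k,j} - mean_j), with n-1 = 4.
  S[X_1,X_1] = ((-2.4)·(-2.4) + (2.6)·(2.6) + (-4.4)·(-4.4) + (1.6)·(1.6) + (2.6)·(2.6)) / 4 = 41.2/4 = 10.3
  S[X_1,X_2] = ((-2.4)·(1.8) + (2.6)·(-0.2) + (-4.4)·(1.8) + (1.6)·(-4.2) + (2.6)·(0.8)) / 4 = -17.4/4 = -4.35
  S[X_1,X_3] = ((-2.4)·(1.6) + (2.6)·(-2.4) + (-4.4)·(1.6) + (1.6)·(-1.4) + (2.6)·(0.6)) / 4 = -17.8/4 = -4.45
  S[X_2,X_2] = ((1.8)·(1.8) + (-0.2)·(-0.2) + (1.8)·(1.8) + (-4.2)·(-4.2) + (0.8)·(0.8)) / 4 = 24.8/4 = 6.2
  S[X_2,X_3] = ((1.8)·(1.6) + (-0.2)·(-2.4) + (1.8)·(1.6) + (-4.2)·(-1.4) + (0.8)·(0.6)) / 4 = 12.6/4 = 3.15
  S[X_3,X_3] = ((1.6)·(1.6) + (-2.4)·(-2.4) + (1.6)·(1.6) + (-1.4)·(-1.4) + (0.6)·(0.6)) / 4 = 13.2/4 = 3.3

S is symmetric (S[j,i] = S[i,j]). Assembling:

S = [[10.3, -4.35, -4.45],
 [-4.35, 6.2, 3.15],
 [-4.45, 3.15, 3.3]]


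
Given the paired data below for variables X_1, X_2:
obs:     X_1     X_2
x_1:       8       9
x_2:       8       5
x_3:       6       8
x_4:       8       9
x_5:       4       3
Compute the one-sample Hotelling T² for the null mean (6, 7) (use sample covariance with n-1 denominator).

Step 1 — sample mean vector:
  mean(X_1) = (8 + 8 + 6 + 8 + 4) / 5 = 34/5 = 6.8
  mean(X_2) = (9 + 5 + 8 + 9 + 3) / 5 = 34/5 = 6.8
  x̄ = (6.8, 6.8),  deviation x̄ - mu_0 = (6.8, 6.8) - (6, 7) = (0.8, -0.2).

Step 2 — sample covariance matrix, S[i,j] = (1/(n-1)) · Σ_k (x_{k,i} - mean_i) · (x_{k,j} - mean_j), divisor n-1 = 4:
  S[X_1,X_1] = ((1.2)·(1.2) + (1.2)·(1.2) + (-0.8)·(-0.8) + (1.2)·(1.2) + (-2.8)·(-2.8)) / 4 = 12.8/4 = 3.2
  S[X_1,X_2] = ((1.2)·(2.2) + (1.2)·(-1.8) + (-0.8)·(1.2) + (1.2)·(2.2) + (-2.8)·(-3.8)) / 4 = 12.8/4 = 3.2
  S[X_2,X_2] = ((2.2)·(2.2) + (-1.8)·(-1.8) + (1.2)·(1.2) + (2.2)·(2.2) + (-3.8)·(-3.8)) / 4 = 28.8/4 = 7.2
  S = [[3.2, 3.2],
 [3.2, 7.2]].

Step 3 — invert S. det(S) = 3.2·7.2 - (3.2)² = 12.8.
  S^{-1} = (1/det) · [[d, -b], [-b, a]] = [[0.5625, -0.25],
 [-0.25, 0.25]].

Step 4 — quadratic form (x̄ - mu_0)^T · S^{-1} · (x̄ - mu_0):
  S^{-1} · (x̄ - mu_0) = (0.5, -0.25),
  (x̄ - mu_0)^T · [...] = (0.8)·(0.5) + (-0.2)·(-0.25) = 0.45.

Step 5 — scale by n: T² = 5 · 0.45 = 2.25.

T² ≈ 2.25


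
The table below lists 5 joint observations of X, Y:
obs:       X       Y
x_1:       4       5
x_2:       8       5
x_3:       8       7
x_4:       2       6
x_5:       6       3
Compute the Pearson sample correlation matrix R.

Step 1 — column means:
  mean(X) = (4 + 8 + 8 + 2 + 6) / 5 = 28/5 = 5.6
  mean(Y) = (5 + 5 + 7 + 6 + 3) / 5 = 26/5 = 5.2

Step 2 — sample variances and covariances s[i,j] = (1/(n-1)) · Σ_k (x_{k,i} - mean_i) · (x_{k,j} - mean_j), with n-1 = 4:
  s[X,X] = ((-1.6)·(-1.6) + (2.4)·(2.4) + (2.4)·(2.4) + (-3.6)·(-3.6) + (0.4)·(0.4)) / 4 = 27.2/4 = 6.8
  s[X,Y] = ((-1.6)·(-0.2) + (2.4)·(-0.2) + (2.4)·(1.8) + (-3.6)·(0.8) + (0.4)·(-2.2)) / 4 = 0.4/4 = 0.1
  s[Y,Y] = ((-0.2)·(-0.2) + (-0.2)·(-0.2) + (1.8)·(1.8) + (0.8)·(0.8) + (-2.2)·(-2.2)) / 4 = 8.8/4 = 2.2
  Sample standard deviations s_i = √(s[i,i]):
  s(X) = √(6.8) = 2.6077
  s(Y) = √(2.2) = 1.4832

Step 3 — r_{ij} = s_{ij} / (s_i · s_j):
  r[X,X] = 1 (diagonal).
  r[X,Y] = 0.1 / (2.6077 · 1.4832) = 0.1 / 3.8678 = 0.0259
  r[Y,Y] = 1 (diagonal).

R is symmetric with unit diagonal. Assembling:

R = [[1, 0.0259],
 [0.0259, 1]]


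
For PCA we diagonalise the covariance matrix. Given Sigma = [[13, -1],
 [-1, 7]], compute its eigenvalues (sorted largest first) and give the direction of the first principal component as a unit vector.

Step 1 — characteristic polynomial of 2×2 Sigma:
  det(Sigma - λI) = λ² - trace · λ + det = 0.
  trace = 13 + 7 = 20, det = 13·7 - (-1)² = 90.
Step 2 — discriminant:
  Δ = trace² - 4·det = 400 - 360 = 40.
Step 3 — eigenvalues:
  λ = (trace ± √Δ)/2 = (20 ± 6.3246)/2,
  λ_1 = 13.1623,  λ_2 = 6.8377.

Step 4 — unit eigenvector for λ_1: solve (Sigma - λ_1 I)v = 0. First row:
  (13 - 13.1623)·v_x + (-1)·v_y = 0, i.e. (-0.1623)·v_x + (-1)·v_y = 0,
  so v ∝ (b, λ_1 - a) = (-1, 0.1623); multiply by -1 so the first entry is positive: u = (1, -0.1623).
  ||u|| = √((1)² + (-0.1623)²) = √(1.0263) ≈ 1.0131,
  v_1 = u/||u|| ≈ (0.9871, -0.1602) (||v_1|| = 1).

λ_1 = 13.1623,  λ_2 = 6.8377;  v_1 ≈ (0.9871, -0.1602)


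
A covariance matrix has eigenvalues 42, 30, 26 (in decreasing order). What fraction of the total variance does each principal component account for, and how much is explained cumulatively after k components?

Step 1 — total variance = trace(Sigma) = Σ λ_i = 42 + 30 + 26 = 98.

Step 2 — fraction explained by component i = λ_i / Σ λ:
  PC1: 42/98 = 0.4286
  PC2: 30/98 = 0.3061
  PC3: 26/98 = 0.2653

Step 3 — cumulative fraction after k components = (λ_1 + ... + λ_k) / Σ λ:
  k = 1: 42/98 = 0.4286
  k = 2: (42 + 30)/98 = 72/98 = 0.7347
  k = 3: (42 + 30 + 26)/98 = 98/98 = 1

Summary (fraction, with percent):

explained: PC1 0.4286 (42.86%), PC2 0.3061 (30.61%), PC3 0.2653 (26.53%);  cumulative: 0.4286, 0.7347, 1


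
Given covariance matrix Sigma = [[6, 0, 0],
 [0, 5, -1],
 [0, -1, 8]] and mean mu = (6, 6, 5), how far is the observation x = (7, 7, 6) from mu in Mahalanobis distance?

Step 1 — centre the observation: (x - mu) = (1, 1, 1).

Step 2 — invert Sigma (cofactor / det for 3×3, or solve directly):
  Sigma^{-1} = [[0.1667, 0, 0],
 [0, 0.2051, 0.0256],
 [0, 0.0256, 0.1282]].

Step 3 — form the quadratic (x - mu)^T · Sigma^{-1} · (x - mu):
  Sigma^{-1} · (x - mu) = (0.1667, 0.2308, 0.1538).
  (x - mu)^T · [Sigma^{-1} · (x - mu)] = (1)·(0.1667) + (1)·(0.2308) + (1)·(0.1538) = 0.5513.

Step 4 — take square root: d = √(0.5513) ≈ 0.7425.

d(x, mu) = √(0.5513) ≈ 0.7425


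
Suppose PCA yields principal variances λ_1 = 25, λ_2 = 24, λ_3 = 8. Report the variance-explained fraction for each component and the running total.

Step 1 — total variance = trace(Sigma) = Σ λ_i = 25 + 24 + 8 = 57.

Step 2 — fraction explained by component i = λ_i / Σ λ:
  PC1: 25/57 = 0.4386
  PC2: 24/57 = 0.4211
  PC3: 8/57 = 0.1404

Step 3 — cumulative fraction after k components = (λ_1 + ... + λ_k) / Σ λ:
  k = 1: 25/57 = 0.4386
  k = 2: (25 + 24)/57 = 49/57 = 0.8596
  k = 3: (25 + 24 + 8)/57 = 57/57 = 1

Summary (fraction, with percent):

explained: PC1 0.4386 (43.86%), PC2 0.4211 (42.11%), PC3 0.1404 (14.04%);  cumulative: 0.4386, 0.8596, 1


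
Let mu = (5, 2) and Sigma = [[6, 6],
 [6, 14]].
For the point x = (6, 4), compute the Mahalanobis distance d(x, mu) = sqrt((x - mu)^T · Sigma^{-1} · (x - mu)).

Step 1 — centre the observation: (x - mu) = (1, 2).

Step 2 — invert Sigma. det(Sigma) = 6·14 - (6)² = 48.
  Sigma^{-1} = (1/det) · [[d, -b], [-b, a]] = [[0.2917, -0.125],
 [-0.125, 0.125]].

Step 3 — form the quadratic (x - mu)^T · Sigma^{-1} · (x - mu):
  Sigma^{-1} · (x - mu) = (0.0417, 0.125).
  (x - mu)^T · [Sigma^{-1} · (x - mu)] = (1)·(0.0417) + (2)·(0.125) = 0.2917.

Step 4 — take square root: d = √(0.2917) ≈ 0.5401.

d(x, mu) = √(0.2917) ≈ 0.5401


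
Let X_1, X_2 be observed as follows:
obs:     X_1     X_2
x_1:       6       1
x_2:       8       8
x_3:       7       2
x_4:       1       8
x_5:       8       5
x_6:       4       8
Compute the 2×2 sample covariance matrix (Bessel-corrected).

Step 1 — column means:
  mean(X_1) = (6 + 8 + 7 + 1 + 8 + 4) / 6 = 34/6 = 5.6667
  mean(X_2) = (1 + 8 + 2 + 8 + 5 + 8) / 6 = 32/6 = 5.3333

Step 2 — sample covariance S[i,j] = (1/(n-1)) · Σ_k (x_{k,i} - mean_i) · (x_{k,j} - mean_j), with n-1 = 5.
  S[X_1,X_1] = ((0.3333)·(0.3333) + (2.3333)·(2.3333) + (1.3333)·(1.3333) + (-4.6667)·(-4.6667) + (2.3333)·(2.3333) + (-1.6667)·(-1.6667)) / 5 = 37.3333/5 = 7.4667
  S[X_1,X_2] = ((0.3333)·(-4.3333) + (2.3333)·(2.6667) + (1.3333)·(-3.3333) + (-4.6667)·(2.6667) + (2.3333)·(-0.3333) + (-1.6667)·(2.6667)) / 5 = -17.3333/5 = -3.4667
  S[X_2,X_2] = ((-4.3333)·(-4.3333) + (2.6667)·(2.6667) + (-3.3333)·(-3.3333) + (2.6667)·(2.6667) + (-0.3333)·(-0.3333) + (2.6667)·(2.6667)) / 5 = 51.3333/5 = 10.2667

S is symmetric (S[j,i] = S[i,j]). Assembling:

S = [[7.4667, -3.4667],
 [-3.4667, 10.2667]]


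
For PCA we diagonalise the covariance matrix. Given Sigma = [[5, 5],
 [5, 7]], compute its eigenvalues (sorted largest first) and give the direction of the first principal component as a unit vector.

Step 1 — characteristic polynomial of 2×2 Sigma:
  det(Sigma - λI) = λ² - trace · λ + det = 0.
  trace = 5 + 7 = 12, det = 5·7 - (5)² = 10.
Step 2 — discriminant:
  Δ = trace² - 4·det = 144 - 40 = 104.
Step 3 — eigenvalues:
  λ = (trace ± √Δ)/2 = (12 ± 10.198)/2,
  λ_1 = 11.099,  λ_2 = 0.901.

Step 4 — unit eigenvector for λ_1: solve (Sigma - λ_1 I)v = 0. First row:
  (5 - 11.099)·v_x + (5)·v_y = 0, i.e. (-6.099)·v_x + (5)·v_y = 0,
  so v ∝ (b, λ_1 - a) = (5, 6.099) = u.
  ||u|| = √((5)² + (6.099)²) = √(62.198) ≈ 7.8866,
  v_1 = u/||u|| ≈ (0.634, 0.7733) (||v_1|| = 1).

λ_1 = 11.099,  λ_2 = 0.901;  v_1 ≈ (0.634, 0.7733)


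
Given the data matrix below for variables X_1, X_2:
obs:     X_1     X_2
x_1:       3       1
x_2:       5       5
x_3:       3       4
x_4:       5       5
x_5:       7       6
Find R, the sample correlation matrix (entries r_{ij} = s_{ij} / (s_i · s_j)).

Step 1 — column means:
  mean(X_1) = (3 + 5 + 3 + 5 + 7) / 5 = 23/5 = 4.6
  mean(X_2) = (1 + 5 + 4 + 5 + 6) / 5 = 21/5 = 4.2

Step 2 — sample variances and covariances s[i,j] = (1/(n-1)) · Σ_k (x_{k,i} - mean_i) · (x_{k,j} - mean_j), with n-1 = 4:
  s[X_1,X_1] = ((-1.6)·(-1.6) + (0.4)·(0.4) + (-1.6)·(-1.6) + (0.4)·(0.4) + (2.4)·(2.4)) / 4 = 11.2/4 = 2.8
  s[X_1,X_2] = ((-1.6)·(-3.2) + (0.4)·(0.8) + (-1.6)·(-0.2) + (0.4)·(0.8) + (2.4)·(1.8)) / 4 = 10.4/4 = 2.6
  s[X_2,X_2] = ((-3.2)·(-3.2) + (0.8)·(0.8) + (-0.2)·(-0.2) + (0.8)·(0.8) + (1.8)·(1.8)) / 4 = 14.8/4 = 3.7
  Sample standard deviations s_i = √(s[i,i]):
  s(X_1) = √(2.8) = 1.6733
  s(X_2) = √(3.7) = 1.9235

Step 3 — r_{ij} = s_{ij} / (s_i · s_j):
  r[X_1,X_1] = 1 (diagonal).
  r[X_1,X_2] = 2.6 / (1.6733 · 1.9235) = 2.6 / 3.2187 = 0.8078
  r[X_2,X_2] = 1 (diagonal).

R is symmetric with unit diagonal. Assembling:

R = [[1, 0.8078],
 [0.8078, 1]]


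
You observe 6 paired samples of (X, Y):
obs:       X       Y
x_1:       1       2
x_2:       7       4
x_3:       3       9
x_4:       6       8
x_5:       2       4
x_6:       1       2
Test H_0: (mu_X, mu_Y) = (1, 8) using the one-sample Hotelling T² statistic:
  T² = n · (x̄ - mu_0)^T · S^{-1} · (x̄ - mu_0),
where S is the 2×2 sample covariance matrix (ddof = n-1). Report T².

Step 1 — sample mean vector:
  mean(X) = (1 + 7 + 3 + 6 + 2 + 1) / 6 = 20/6 = 3.3333
  mean(Y) = (2 + 4 + 9 + 8 + 4 + 2) / 6 = 29/6 = 4.8333
  x̄ = (3.3333, 4.8333),  deviation x̄ - mu_0 = (3.3333, 4.8333) - (1, 8) = (2.3333, -3.1667).

Step 2 — sample covariance matrix, S[i,j] = (1/(n-1)) · Σ_k (x_{k,i} - mean_i) · (x_{k,j} - mean_j), divisor n-1 = 5:
  S[X,X] = ((-2.3333)·(-2.3333) + (3.6667)·(3.6667) + (-0.3333)·(-0.3333) + (2.6667)·(2.6667) + (-1.3333)·(-1.3333) + (-2.3333)·(-2.3333)) / 5 = 33.3333/5 = 6.6667
  S[X,Y] = ((-2.3333)·(-2.8333) + (3.6667)·(-0.8333) + (-0.3333)·(4.1667) + (2.6667)·(3.1667) + (-1.3333)·(-0.8333) + (-2.3333)·(-2.8333)) / 5 = 18.3333/5 = 3.6667
  S[Y,Y] = ((-2.8333)·(-2.8333) + (-0.8333)·(-0.8333) + (4.1667)·(4.1667) + (3.1667)·(3.1667) + (-0.8333)·(-0.8333) + (-2.8333)·(-2.8333)) / 5 = 44.8333/5 = 8.9667
  S = [[6.6667, 3.6667],
 [3.6667, 8.9667]].

Step 3 — invert S. det(S) = 6.6667·8.9667 - (3.6667)² = 46.3333.
  S^{-1} = (1/det) · [[d, -b], [-b, a]] = [[0.1935, -0.0791],
 [-0.0791, 0.1439]].

Step 4 — quadratic form (x̄ - mu_0)^T · S^{-1} · (x̄ - mu_0):
  S^{-1} · (x̄ - mu_0) = (0.7022, -0.6403),
  (x̄ - mu_0)^T · [...] = (2.3333)·(0.7022) + (-3.1667)·(-0.6403) = 3.6659.

Step 5 — scale by n: T² = 6 · 3.6659 = 21.9957.

T² ≈ 21.9957


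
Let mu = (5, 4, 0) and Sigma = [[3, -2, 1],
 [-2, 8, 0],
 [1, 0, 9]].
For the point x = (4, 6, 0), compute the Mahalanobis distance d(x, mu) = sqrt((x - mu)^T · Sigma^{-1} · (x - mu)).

Step 1 — centre the observation: (x - mu) = (-1, 2, 0).

Step 2 — invert Sigma (cofactor / det for 3×3, or solve directly):
  Sigma^{-1} = [[0.4186, 0.1047, -0.0465],
 [0.1047, 0.1512, -0.0116],
 [-0.0465, -0.0116, 0.1163]].

Step 3 — form the quadratic (x - mu)^T · Sigma^{-1} · (x - mu):
  Sigma^{-1} · (x - mu) = (-0.2093, 0.1977, 0.0233).
  (x - mu)^T · [Sigma^{-1} · (x - mu)] = (-1)·(-0.2093) + (2)·(0.1977) + (0)·(0.0233) = 0.6047.

Step 4 — take square root: d = √(0.6047) ≈ 0.7776.

d(x, mu) = √(0.6047) ≈ 0.7776


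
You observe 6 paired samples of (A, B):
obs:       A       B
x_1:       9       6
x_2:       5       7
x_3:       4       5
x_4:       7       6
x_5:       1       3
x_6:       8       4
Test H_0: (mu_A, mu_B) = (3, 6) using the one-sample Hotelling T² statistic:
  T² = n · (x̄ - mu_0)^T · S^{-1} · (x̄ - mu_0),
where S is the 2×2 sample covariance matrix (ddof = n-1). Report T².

Step 1 — sample mean vector:
  mean(A) = (9 + 5 + 4 + 7 + 1 + 8) / 6 = 34/6 = 5.6667
  mean(B) = (6 + 7 + 5 + 6 + 3 + 4) / 6 = 31/6 = 5.1667
  x̄ = (5.6667, 5.1667),  deviation x̄ - mu_0 = (5.6667, 5.1667) - (3, 6) = (2.6667, -0.8333).

Step 2 — sample covariance matrix, S[i,j] = (1/(n-1)) · Σ_k (x_{k,i} - mean_i) · (x_{k,j} - mean_j), divisor n-1 = 5:
  S[A,A] = ((3.3333)·(3.3333) + (-0.6667)·(-0.6667) + (-1.6667)·(-1.6667) + (1.3333)·(1.3333) + (-4.6667)·(-4.6667) + (2.3333)·(2.3333)) / 5 = 43.3333/5 = 8.6667
  S[A,B] = ((3.3333)·(0.8333) + (-0.6667)·(1.8333) + (-1.6667)·(-0.1667) + (1.3333)·(0.8333) + (-4.6667)·(-2.1667) + (2.3333)·(-1.1667)) / 5 = 10.3333/5 = 2.0667
  S[B,B] = ((0.8333)·(0.8333) + (1.8333)·(1.8333) + (-0.1667)·(-0.1667) + (0.8333)·(0.8333) + (-2.1667)·(-2.1667) + (-1.1667)·(-1.1667)) / 5 = 10.8333/5 = 2.1667
  S = [[8.6667, 2.0667],
 [2.0667, 2.1667]].

Step 3 — invert S. det(S) = 8.6667·2.1667 - (2.0667)² = 14.5067.
  S^{-1} = (1/det) · [[d, -b], [-b, a]] = [[0.1494, -0.1425],
 [-0.1425, 0.5974]].

Step 4 — quadratic form (x̄ - mu_0)^T · S^{-1} · (x̄ - mu_0):
  S^{-1} · (x̄ - mu_0) = (0.517, -0.8778),
  (x̄ - mu_0)^T · [...] = (2.6667)·(0.517) + (-0.8333)·(-0.8778) = 2.1101.

Step 5 — scale by n: T² = 6 · 2.1101 = 12.6608.

T² ≈ 12.6608


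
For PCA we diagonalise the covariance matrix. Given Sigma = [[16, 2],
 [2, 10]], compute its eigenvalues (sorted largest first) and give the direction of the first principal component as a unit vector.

Step 1 — characteristic polynomial of 2×2 Sigma:
  det(Sigma - λI) = λ² - trace · λ + det = 0.
  trace = 16 + 10 = 26, det = 16·10 - (2)² = 156.
Step 2 — discriminant:
  Δ = trace² - 4·det = 676 - 624 = 52.
Step 3 — eigenvalues:
  λ = (trace ± √Δ)/2 = (26 ± 7.2111)/2,
  λ_1 = 16.6056,  λ_2 = 9.3944.

Step 4 — unit eigenvector for λ_1: solve (Sigma - λ_1 I)v = 0. First row:
  (16 - 16.6056)·v_x + (2)·v_y = 0, i.e. (-0.6056)·v_x + (2)·v_y = 0,
  so v ∝ (b, λ_1 - a) = (2, 0.6056) = u.
  ||u|| = √((2)² + (0.6056)²) = √(4.3667) ≈ 2.0897,
  v_1 = u/||u|| ≈ (0.9571, 0.2898) (||v_1|| = 1).

λ_1 = 16.6056,  λ_2 = 9.3944;  v_1 ≈ (0.9571, 0.2898)


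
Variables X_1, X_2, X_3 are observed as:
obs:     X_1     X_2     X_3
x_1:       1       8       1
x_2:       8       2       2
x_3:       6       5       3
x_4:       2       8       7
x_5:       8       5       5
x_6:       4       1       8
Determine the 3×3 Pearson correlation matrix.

Step 1 — column means:
  mean(X_1) = (1 + 8 + 6 + 2 + 8 + 4) / 6 = 29/6 = 4.8333
  mean(X_2) = (8 + 2 + 5 + 8 + 5 + 1) / 6 = 29/6 = 4.8333
  mean(X_3) = (1 + 2 + 3 + 7 + 5 + 8) / 6 = 26/6 = 4.3333

Step 2 — sample variances and covariances s[i,j] = (1/(n-1)) · Σ_k (x_{k,i} - mean_i) · (x_{k,j} - mean_j), with n-1 = 5:
  s[X_1,X_1] = ((-3.8333)·(-3.8333) + (3.1667)·(3.1667) + (1.1667)·(1.1667) + (-2.8333)·(-2.8333) + (3.1667)·(3.1667) + (-0.8333)·(-0.8333)) / 5 = 44.8333/5 = 8.9667
  s[X_1,X_2] = ((-3.8333)·(3.1667) + (3.1667)·(-2.8333) + (1.1667)·(0.1667) + (-2.8333)·(3.1667) + (3.1667)·(0.1667) + (-0.8333)·(-3.8333)) / 5 = -26.1667/5 = -5.2333
  s[X_1,X_3] = ((-3.8333)·(-3.3333) + (3.1667)·(-2.3333) + (1.1667)·(-1.3333) + (-2.8333)·(2.6667) + (3.1667)·(0.6667) + (-0.8333)·(3.6667)) / 5 = -4.6667/5 = -0.9333
  s[X_2,X_2] = ((3.1667)·(3.1667) + (-2.8333)·(-2.8333) + (0.1667)·(0.1667) + (3.1667)·(3.1667) + (0.1667)·(0.1667) + (-3.8333)·(-3.8333)) / 5 = 42.8333/5 = 8.5667
  s[X_2,X_3] = ((3.1667)·(-3.3333) + (-2.8333)·(-2.3333) + (0.1667)·(-1.3333) + (3.1667)·(2.6667) + (0.1667)·(0.6667) + (-3.8333)·(3.6667)) / 5 = -9.6667/5 = -1.9333
  s[X_3,X_3] = ((-3.3333)·(-3.3333) + (-2.3333)·(-2.3333) + (-1.3333)·(-1.3333) + (2.6667)·(2.6667) + (0.6667)·(0.6667) + (3.6667)·(3.6667)) / 5 = 39.3333/5 = 7.8667
  Sample standard deviations s_i = √(s[i,i]):
  s(X_1) = √(8.9667) = 2.9944
  s(X_2) = √(8.5667) = 2.9269
  s(X_3) = √(7.8667) = 2.8048

Step 3 — r_{ij} = s_{ij} / (s_i · s_j):
  r[X_1,X_1] = 1 (diagonal).
  r[X_1,X_2] = -5.2333 / (2.9944 · 2.9269) = -5.2333 / 8.7644 = -0.5971
  r[X_1,X_3] = -0.9333 / (2.9944 · 2.8048) = -0.9333 / 8.3987 = -0.1111
  r[X_2,X_2] = 1 (diagonal).
  r[X_2,X_3] = -1.9333 / (2.9269 · 2.8048) = -1.9333 / 8.2092 = -0.2355
  r[X_3,X_3] = 1 (diagonal).

R is symmetric with unit diagonal. Assembling:

R = [[1, -0.5971, -0.1111],
 [-0.5971, 1, -0.2355],
 [-0.1111, -0.2355, 1]]


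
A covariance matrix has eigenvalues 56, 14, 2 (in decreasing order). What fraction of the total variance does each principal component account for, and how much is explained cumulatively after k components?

Step 1 — total variance = trace(Sigma) = Σ λ_i = 56 + 14 + 2 = 72.

Step 2 — fraction explained by component i = λ_i / Σ λ:
  PC1: 56/72 = 0.7778
  PC2: 14/72 = 0.1944
  PC3: 2/72 = 0.0278

Step 3 — cumulative fraction after k components = (λ_1 + ... + λ_k) / Σ λ:
  k = 1: 56/72 = 0.7778
  k = 2: (56 + 14)/72 = 70/72 = 0.9722
  k = 3: (56 + 14 + 2)/72 = 72/72 = 1

Summary (fraction, with percent):

explained: PC1 0.7778 (77.78%), PC2 0.1944 (19.44%), PC3 0.0278 (2.78%);  cumulative: 0.7778, 0.9722, 1


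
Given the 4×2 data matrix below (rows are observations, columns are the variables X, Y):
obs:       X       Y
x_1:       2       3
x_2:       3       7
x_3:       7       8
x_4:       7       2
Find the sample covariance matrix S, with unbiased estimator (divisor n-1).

Step 1 — column means:
  mean(X) = (2 + 3 + 7 + 7) / 4 = 19/4 = 4.75
  mean(Y) = (3 + 7 + 8 + 2) / 4 = 20/4 = 5

Step 2 — sample covariance S[i,j] = (1/(n-1)) · Σ_k (x_{k,i} - mean_i) · (x_{k,j} - mean_j), with n-1 = 3.
  S[X,X] = ((-2.75)·(-2.75) + (-1.75)·(-1.75) + (2.25)·(2.25) + (2.25)·(2.25)) / 3 = 20.75/3 = 6.9167
  S[X,Y] = ((-2.75)·(-2) + (-1.75)·(2) + (2.25)·(3) + (2.25)·(-3)) / 3 = 2/3 = 0.6667
  S[Y,Y] = ((-2)·(-2) + (2)·(2) + (3)·(3) + (-3)·(-3)) / 3 = 26/3 = 8.6667

S is symmetric (S[j,i] = S[i,j]). Assembling:

S = [[6.9167, 0.6667],
 [0.6667, 8.6667]]


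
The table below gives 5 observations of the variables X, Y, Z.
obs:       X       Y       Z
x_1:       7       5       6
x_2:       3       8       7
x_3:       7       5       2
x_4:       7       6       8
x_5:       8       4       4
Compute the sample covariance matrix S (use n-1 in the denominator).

Step 1 — column means:
  mean(X) = (7 + 3 + 7 + 7 + 8) / 5 = 32/5 = 6.4
  mean(Y) = (5 + 8 + 5 + 6 + 4) / 5 = 28/5 = 5.6
  mean(Z) = (6 + 7 + 2 + 8 + 4) / 5 = 27/5 = 5.4

Step 2 — sample covariance S[i,j] = (1/(n-1)) · Σ_k (x_{k,i} - mean_i) · (x_{k,j} - mean_j), with n-1 = 4.
  S[X,X] = ((0.6)·(0.6) + (-3.4)·(-3.4) + (0.6)·(0.6) + (0.6)·(0.6) + (1.6)·(1.6)) / 4 = 15.2/4 = 3.8
  S[X,Y] = ((0.6)·(-0.6) + (-3.4)·(2.4) + (0.6)·(-0.6) + (0.6)·(0.4) + (1.6)·(-1.6)) / 4 = -11.2/4 = -2.8
  S[X,Z] = ((0.6)·(0.6) + (-3.4)·(1.6) + (0.6)·(-3.4) + (0.6)·(2.6) + (1.6)·(-1.4)) / 4 = -7.8/4 = -1.95
  S[Y,Y] = ((-0.6)·(-0.6) + (2.4)·(2.4) + (-0.6)·(-0.6) + (0.4)·(0.4) + (-1.6)·(-1.6)) / 4 = 9.2/4 = 2.3
  S[Y,Z] = ((-0.6)·(0.6) + (2.4)·(1.6) + (-0.6)·(-3.4) + (0.4)·(2.6) + (-1.6)·(-1.4)) / 4 = 8.8/4 = 2.2
  S[Z,Z] = ((0.6)·(0.6) + (1.6)·(1.6) + (-3.4)·(-3.4) + (2.6)·(2.6) + (-1.4)·(-1.4)) / 4 = 23.2/4 = 5.8

S is symmetric (S[j,i] = S[i,j]). Assembling:

S = [[3.8, -2.8, -1.95],
 [-2.8, 2.3, 2.2],
 [-1.95, 2.2, 5.8]]


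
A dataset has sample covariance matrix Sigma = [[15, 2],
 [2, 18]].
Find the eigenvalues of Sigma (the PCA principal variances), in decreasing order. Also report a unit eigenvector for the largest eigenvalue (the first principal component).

Step 1 — characteristic polynomial of 2×2 Sigma:
  det(Sigma - λI) = λ² - trace · λ + det = 0.
  trace = 15 + 18 = 33, det = 15·18 - (2)² = 266.
Step 2 — discriminant:
  Δ = trace² - 4·det = 1089 - 1064 = 25.
Step 3 — eigenvalues:
  λ = (trace ± √Δ)/2 = (33 ± 5)/2,
  λ_1 = 19,  λ_2 = 14.

Step 4 — unit eigenvector for λ_1: solve (Sigma - λ_1 I)v = 0. First row:
  (15 - 19)·v_x + (2)·v_y = 0, i.e. (-4)·v_x + (2)·v_y = 0,
  so v ∝ (b, λ_1 - a) = (2, 4) = u.
  ||u|| = √((2)² + (4)²) = √(20) ≈ 4.4721,
  v_1 = u/||u|| ≈ (0.4472, 0.8944) (||v_1|| = 1).

λ_1 = 19,  λ_2 = 14;  v_1 ≈ (0.4472, 0.8944)


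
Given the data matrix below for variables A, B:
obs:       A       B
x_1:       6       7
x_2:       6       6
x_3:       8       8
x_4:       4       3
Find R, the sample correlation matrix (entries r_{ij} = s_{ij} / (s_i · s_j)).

Step 1 — column means:
  mean(A) = (6 + 6 + 8 + 4) / 4 = 24/4 = 6
  mean(B) = (7 + 6 + 8 + 3) / 4 = 24/4 = 6

Step 2 — sample variances and covariances s[i,j] = (1/(n-1)) · Σ_k (x_{k,i} - mean_i) · (x_{k,j} - mean_j), with n-1 = 3:
  s[A,A] = ((0)·(0) + (0)·(0) + (2)·(2) + (-2)·(-2)) / 3 = 8/3 = 2.6667
  s[A,B] = ((0)·(1) + (0)·(0) + (2)·(2) + (-2)·(-3)) / 3 = 10/3 = 3.3333
  s[B,B] = ((1)·(1) + (0)·(0) + (2)·(2) + (-3)·(-3)) / 3 = 14/3 = 4.6667
  Sample standard deviations s_i = √(s[i,i]):
  s(A) = √(2.6667) = 1.633
  s(B) = √(4.6667) = 2.1602

Step 3 — r_{ij} = s_{ij} / (s_i · s_j):
  r[A,A] = 1 (diagonal).
  r[A,B] = 3.3333 / (1.633 · 2.1602) = 3.3333 / 3.5277 = 0.9449
  r[B,B] = 1 (diagonal).

R is symmetric with unit diagonal. Assembling:

R = [[1, 0.9449],
 [0.9449, 1]]


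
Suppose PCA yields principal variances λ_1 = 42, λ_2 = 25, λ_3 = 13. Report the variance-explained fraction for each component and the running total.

Step 1 — total variance = trace(Sigma) = Σ λ_i = 42 + 25 + 13 = 80.

Step 2 — fraction explained by component i = λ_i / Σ λ:
  PC1: 42/80 = 0.525
  PC2: 25/80 = 0.3125
  PC3: 13/80 = 0.1625

Step 3 — cumulative fraction after k components = (λ_1 + ... + λ_k) / Σ λ:
  k = 1: 42/80 = 0.525
  k = 2: (42 + 25)/80 = 67/80 = 0.8375
  k = 3: (42 + 25 + 13)/80 = 80/80 = 1

Summary (fraction, with percent):

explained: PC1 0.525 (52.5%), PC2 0.3125 (31.25%), PC3 0.1625 (16.25%);  cumulative: 0.525, 0.8375, 1


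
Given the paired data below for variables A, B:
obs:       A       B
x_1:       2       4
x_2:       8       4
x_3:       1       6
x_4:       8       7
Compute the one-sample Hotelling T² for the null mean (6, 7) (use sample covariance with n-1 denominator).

Step 1 — sample mean vector:
  mean(A) = (2 + 8 + 1 + 8) / 4 = 19/4 = 4.75
  mean(B) = (4 + 4 + 6 + 7) / 4 = 21/4 = 5.25
  x̄ = (4.75, 5.25),  deviation x̄ - mu_0 = (4.75, 5.25) - (6, 7) = (-1.25, -1.75).

Step 2 — sample covariance matrix, S[i,j] = (1/(n-1)) · Σ_k (x_{k,i} - mean_i) · (x_{k,j} - mean_j), divisor n-1 = 3:
  S[A,A] = ((-2.75)·(-2.75) + (3.25)·(3.25) + (-3.75)·(-3.75) + (3.25)·(3.25)) / 3 = 42.75/3 = 14.25
  S[A,B] = ((-2.75)·(-1.25) + (3.25)·(-1.25) + (-3.75)·(0.75) + (3.25)·(1.75)) / 3 = 2.25/3 = 0.75
  S[B,B] = ((-1.25)·(-1.25) + (-1.25)·(-1.25) + (0.75)·(0.75) + (1.75)·(1.75)) / 3 = 6.75/3 = 2.25
  S = [[14.25, 0.75],
 [0.75, 2.25]].

Step 3 — invert S. det(S) = 14.25·2.25 - (0.75)² = 31.5.
  S^{-1} = (1/det) · [[d, -b], [-b, a]] = [[0.0714, -0.0238],
 [-0.0238, 0.4524]].

Step 4 — quadratic form (x̄ - mu_0)^T · S^{-1} · (x̄ - mu_0):
  S^{-1} · (x̄ - mu_0) = (-0.0476, -0.7619),
  (x̄ - mu_0)^T · [...] = (-1.25)·(-0.0476) + (-1.75)·(-0.7619) = 1.3929.

Step 5 — scale by n: T² = 4 · 1.3929 = 5.5714.

T² ≈ 5.5714


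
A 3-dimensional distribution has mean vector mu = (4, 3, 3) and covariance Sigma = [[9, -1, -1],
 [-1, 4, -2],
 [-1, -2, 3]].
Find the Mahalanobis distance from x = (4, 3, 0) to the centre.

Step 1 — centre the observation: (x - mu) = (0, 0, -3).

Step 2 — invert Sigma (cofactor / det for 3×3, or solve directly):
  Sigma^{-1} = [[0.1311, 0.082, 0.0984],
 [0.082, 0.4262, 0.3115],
 [0.0984, 0.3115, 0.5738]].

Step 3 — form the quadratic (x - mu)^T · Sigma^{-1} · (x - mu):
  Sigma^{-1} · (x - mu) = (-0.2951, -0.9344, -1.7213).
  (x - mu)^T · [Sigma^{-1} · (x - mu)] = (0)·(-0.2951) + (0)·(-0.9344) + (-3)·(-1.7213) = 5.1639.

Step 4 — take square root: d = √(5.1639) ≈ 2.2724.

d(x, mu) = √(5.1639) ≈ 2.2724


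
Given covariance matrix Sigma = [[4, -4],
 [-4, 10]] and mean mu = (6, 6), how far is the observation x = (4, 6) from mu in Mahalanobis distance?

Step 1 — centre the observation: (x - mu) = (-2, 0).

Step 2 — invert Sigma. det(Sigma) = 4·10 - (-4)² = 24.
  Sigma^{-1} = (1/det) · [[d, -b], [-b, a]] = [[0.4167, 0.1667],
 [0.1667, 0.1667]].

Step 3 — form the quadratic (x - mu)^T · Sigma^{-1} · (x - mu):
  Sigma^{-1} · (x - mu) = (-0.8333, -0.3333).
  (x - mu)^T · [Sigma^{-1} · (x - mu)] = (-2)·(-0.8333) + (0)·(-0.3333) = 1.6667.

Step 4 — take square root: d = √(1.6667) ≈ 1.291.

d(x, mu) = √(1.6667) ≈ 1.291


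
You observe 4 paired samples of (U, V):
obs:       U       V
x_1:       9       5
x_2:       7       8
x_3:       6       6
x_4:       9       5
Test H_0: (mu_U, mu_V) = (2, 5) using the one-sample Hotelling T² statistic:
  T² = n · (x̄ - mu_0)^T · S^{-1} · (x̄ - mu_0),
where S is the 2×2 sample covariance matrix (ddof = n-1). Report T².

Step 1 — sample mean vector:
  mean(U) = (9 + 7 + 6 + 9) / 4 = 31/4 = 7.75
  mean(V) = (5 + 8 + 6 + 5) / 4 = 24/4 = 6
  x̄ = (7.75, 6),  deviation x̄ - mu_0 = (7.75, 6) - (2, 5) = (5.75, 1).

Step 2 — sample covariance matrix, S[i,j] = (1/(n-1)) · Σ_k (x_{k,i} - mean_i) · (x_{k,j} - mean_j), divisor n-1 = 3:
  S[U,U] = ((1.25)·(1.25) + (-0.75)·(-0.75) + (-1.75)·(-1.75) + (1.25)·(1.25)) / 3 = 6.75/3 = 2.25
  S[U,V] = ((1.25)·(-1) + (-0.75)·(2) + (-1.75)·(0) + (1.25)·(-1)) / 3 = -4/3 = -1.3333
  S[V,V] = ((-1)·(-1) + (2)·(2) + (0)·(0) + (-1)·(-1)) / 3 = 6/3 = 2
  S = [[2.25, -1.3333],
 [-1.3333, 2]].

Step 3 — invert S. det(S) = 2.25·2 - (-1.3333)² = 2.7222.
  S^{-1} = (1/det) · [[d, -b], [-b, a]] = [[0.7347, 0.4898],
 [0.4898, 0.8265]].

Step 4 — quadratic form (x̄ - mu_0)^T · S^{-1} · (x̄ - mu_0):
  S^{-1} · (x̄ - mu_0) = (4.7143, 3.6429),
  (x̄ - mu_0)^T · [...] = (5.75)·(4.7143) + (1)·(3.6429) = 30.75.

Step 5 — scale by n: T² = 4 · 30.75 = 123.

T² ≈ 123


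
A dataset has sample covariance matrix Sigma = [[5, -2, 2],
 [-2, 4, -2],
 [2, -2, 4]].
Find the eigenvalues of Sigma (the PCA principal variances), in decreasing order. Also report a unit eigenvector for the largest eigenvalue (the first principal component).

Step 1 — characteristic polynomial p(λ) = det(λI - Sigma) = λ³ - tr·λ² + c_1·λ - det, where tr = trace, c_1 = sum of the principal 2×2 minors, det = det(Sigma):
  tr = 5 + 4 + 4 = 13,
  c_1 = (5·4 - (-2)²) + (5·4 - (2)²) + (4·4 - (-2)²) = 16 + 16 + 12 = 44,
  det = 5·(4·4 - (-2)²) - (-2)·((-2)·4 - (-2)·(2)) + (2)·((-2)·(-2) - 4·(2)) = 5·(12) - (-2)·(-4) + (2)·(-4) = 44.
  So p(λ) = λ³ - 13λ² + 44λ - 44.
Step 2 — look for an integer root (rational root theorem: any rational root is an integer divisor of 44). Testing λ = 2:
  p(2) = 8 - 52 + 88 - 44 = 0  ✓
  Dividing out (λ - 2): p(λ) = (λ - 2)(λ² - 11λ + 22).
Step 3 — remaining eigenvalues from the quadratic λ² - 11λ + 22 = 0:
  Δ = 11² - 4·22 = 121 - 88 = 33,  λ = (11 ± √33)/2 = (11 ± 5.7446)/2 ≈ 8.3723 or 2.6277.
  Sorted: λ_1 = 8.3723,  λ_2 = 2.6277,  λ_3 = 2  (check: sum = 13 = tr ✓).

Step 4 — unit eigenvector for λ_1 ≈ 8.3723: v spans the null space of (Sigma - λ_1 I), whose rows are
  r_1 = (-3.3723, -2, 2),  r_2 = (-2, -4.3723, -2),  r_3 = (2, -2, -4.3723).
  v is orthogonal to every row, so take v ∝ r_1 × r_2 = ((-2)·(-2) - (2)·(-4.3723), (2)·(-2) - (-3.3723)·(-2), (-3.3723)·(-4.3723) - (-2)·(-2)) ≈ (12.7446, -10.7446, 10.7446).
  Let u = (12.7446, -10.7446, 10.7446).
  ||u|| = √((12.7446)² + (-10.7446)² + (10.7446)²) = √(393.3151) ≈ 19.8322,  v_1 = u/||u|| ≈ (0.6426, -0.5418, 0.5418) (||v_1|| = 1).

λ_1 = 8.3723,  λ_2 = 2.6277,  λ_3 = 2;  v_1 ≈ (0.6426, -0.5418, 0.5418)
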